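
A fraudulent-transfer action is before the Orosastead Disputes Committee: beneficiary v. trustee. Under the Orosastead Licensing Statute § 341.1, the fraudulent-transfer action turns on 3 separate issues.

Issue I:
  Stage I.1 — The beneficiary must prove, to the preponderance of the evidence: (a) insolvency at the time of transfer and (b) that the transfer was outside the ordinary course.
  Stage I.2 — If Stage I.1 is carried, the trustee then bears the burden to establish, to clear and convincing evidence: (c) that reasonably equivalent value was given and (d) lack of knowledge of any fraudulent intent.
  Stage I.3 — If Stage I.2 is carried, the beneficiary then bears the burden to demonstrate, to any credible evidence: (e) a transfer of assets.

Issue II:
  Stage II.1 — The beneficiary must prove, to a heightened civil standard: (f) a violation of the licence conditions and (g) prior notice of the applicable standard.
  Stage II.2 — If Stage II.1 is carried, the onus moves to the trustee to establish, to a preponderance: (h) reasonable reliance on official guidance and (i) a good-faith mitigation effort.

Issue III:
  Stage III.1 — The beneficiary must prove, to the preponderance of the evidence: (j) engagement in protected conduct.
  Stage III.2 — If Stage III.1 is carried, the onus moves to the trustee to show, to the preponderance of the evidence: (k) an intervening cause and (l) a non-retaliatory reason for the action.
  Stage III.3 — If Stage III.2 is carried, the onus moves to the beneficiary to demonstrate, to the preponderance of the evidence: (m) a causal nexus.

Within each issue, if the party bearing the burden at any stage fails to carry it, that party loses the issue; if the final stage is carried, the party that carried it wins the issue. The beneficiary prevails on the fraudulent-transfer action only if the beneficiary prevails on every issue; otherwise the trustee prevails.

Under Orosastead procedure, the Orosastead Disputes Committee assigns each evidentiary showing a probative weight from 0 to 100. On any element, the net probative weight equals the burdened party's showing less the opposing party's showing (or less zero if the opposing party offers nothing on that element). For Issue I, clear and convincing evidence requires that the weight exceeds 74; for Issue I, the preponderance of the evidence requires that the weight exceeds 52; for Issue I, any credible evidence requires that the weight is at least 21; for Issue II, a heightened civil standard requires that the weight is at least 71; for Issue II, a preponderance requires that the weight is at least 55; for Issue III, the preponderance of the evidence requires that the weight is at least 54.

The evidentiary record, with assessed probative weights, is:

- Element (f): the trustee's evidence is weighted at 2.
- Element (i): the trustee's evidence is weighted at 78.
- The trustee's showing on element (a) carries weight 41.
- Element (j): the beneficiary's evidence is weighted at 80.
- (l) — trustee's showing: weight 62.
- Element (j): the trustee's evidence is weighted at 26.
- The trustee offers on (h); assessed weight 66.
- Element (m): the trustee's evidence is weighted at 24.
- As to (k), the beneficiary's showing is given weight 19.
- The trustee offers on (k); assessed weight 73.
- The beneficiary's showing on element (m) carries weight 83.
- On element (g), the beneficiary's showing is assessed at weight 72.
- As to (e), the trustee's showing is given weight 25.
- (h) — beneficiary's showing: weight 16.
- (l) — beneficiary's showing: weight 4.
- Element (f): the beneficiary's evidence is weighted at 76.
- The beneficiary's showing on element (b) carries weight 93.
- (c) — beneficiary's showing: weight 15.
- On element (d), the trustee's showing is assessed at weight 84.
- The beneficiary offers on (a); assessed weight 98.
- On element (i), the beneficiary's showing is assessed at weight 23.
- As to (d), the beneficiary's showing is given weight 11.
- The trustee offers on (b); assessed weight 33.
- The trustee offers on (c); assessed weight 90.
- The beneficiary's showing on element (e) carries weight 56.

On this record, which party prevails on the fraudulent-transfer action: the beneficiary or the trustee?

— Issue I —
Stage I.1 (beneficiary, the preponderance of the evidence, weight exceeds 52): (a) net 98−41=57 > 52 — meets; (b) net 93−33=60 > 52 — meets.
  Stage I.1 carried; the burden shifts to the trustee.
Stage I.2 (trustee, clear and convincing evidence, weight exceeds 74): (c) net 90−15=75 > 74 — meets; (d) net 84−11=73 ≤ 74 — fails.
  The trustee does not carry Stage I.2.
The analysis ends at Stage I.2; the beneficiary prevails on this issue.
— Issue II —
Stage II.1 (beneficiary, a heightened civil standard, weight is at least 71): (f) net 76−2=74 ≥ 71 — meets; (g) 72 ≥ 71 — meets.
  Stage II.1 is satisfied; the onus moves to the trustee.
Stage II.2 (trustee, a preponderance, weight is at least 55): (h) net 66−16=50 < 55 — fails; (i) net 78−23=55 ≥ 55 — meets.
  Stage II.2 not carried; the trustee fails its burden.
So the beneficiary prevails on this issue.
— Issue III —
Stage III.1 — burden on beneficiary; standard: the preponderance of the evidence (weight is at least 54).
    (j): 80 − 26 = 54 ≥ 54 [met]
  Stage III.1 is satisfied; the onus moves to the trustee.
Stage III.2 — burden on trustee; standard: the preponderance of the evidence (weight is at least 54).
    (k): 73 − 19 = 54 ≥ 54 [met]
    (l): 62 − 4 = 58 ≥ 54 [met]
  The trustee carries Stage III.2; the beneficiary now bears the burden.
Stage III.3 — burden on beneficiary; standard: the preponderance of the evidence (weight is at least 54).
    (m): 83 − 24 = 59 ≥ 54 [met]
  Stage III.3 carried; the final stage is satisfied.
All stages carried — the beneficiary prevails on this issue.
Per-issue: Issue I → beneficiary; Issue II → beneficiary; Issue III → beneficiary. The beneficiary must prevail on every issue; overall, the beneficiary prevails.

beneficiary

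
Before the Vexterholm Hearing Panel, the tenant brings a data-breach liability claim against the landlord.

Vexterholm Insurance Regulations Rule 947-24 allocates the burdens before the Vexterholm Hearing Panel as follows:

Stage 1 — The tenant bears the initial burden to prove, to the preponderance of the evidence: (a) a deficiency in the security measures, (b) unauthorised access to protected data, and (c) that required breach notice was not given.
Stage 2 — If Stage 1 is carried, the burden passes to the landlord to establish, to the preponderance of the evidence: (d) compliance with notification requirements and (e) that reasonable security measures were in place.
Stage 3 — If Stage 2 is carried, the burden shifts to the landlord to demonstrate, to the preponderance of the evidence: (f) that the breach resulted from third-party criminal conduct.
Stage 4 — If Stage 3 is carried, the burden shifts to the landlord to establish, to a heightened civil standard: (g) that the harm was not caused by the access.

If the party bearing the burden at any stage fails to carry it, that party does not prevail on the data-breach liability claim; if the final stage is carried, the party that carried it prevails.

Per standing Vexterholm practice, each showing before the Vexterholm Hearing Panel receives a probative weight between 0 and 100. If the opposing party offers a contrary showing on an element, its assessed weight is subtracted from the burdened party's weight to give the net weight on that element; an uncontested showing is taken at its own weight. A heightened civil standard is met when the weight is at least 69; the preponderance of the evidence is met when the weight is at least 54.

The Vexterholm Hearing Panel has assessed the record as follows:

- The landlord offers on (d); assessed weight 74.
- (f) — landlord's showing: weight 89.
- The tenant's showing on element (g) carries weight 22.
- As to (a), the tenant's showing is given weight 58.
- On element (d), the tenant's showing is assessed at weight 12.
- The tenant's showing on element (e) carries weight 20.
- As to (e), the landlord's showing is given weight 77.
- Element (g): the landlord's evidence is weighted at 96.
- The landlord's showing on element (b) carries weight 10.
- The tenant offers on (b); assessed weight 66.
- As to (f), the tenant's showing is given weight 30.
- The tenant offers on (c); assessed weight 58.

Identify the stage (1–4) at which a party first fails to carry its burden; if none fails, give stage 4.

stage 4

Stage 1 — burden on tenant; standard: the preponderance of the evidence (weight is at least 54).
    (a): 58 ≥ 54 [met]
    (b): 66 − 10 = 56 ≥ 54 [met]
    (c): 58 ≥ 54 [met]
  All elements met. The burden passes to the landlord.
Stage 2 — burden on landlord; standard: the preponderance of the evidence (weight is at least 54).
    (d): 74 − 12 = 62 ≥ 54 [met]
    (e): 77 − 20 = 57 ≥ 54 [met]
  All elements met. The landlord retains the burden for Stage 3.
Stage 3 — burden on landlord; standard: the preponderance of the evidence (weight is at least 54).
    (f): 89 − 30 = 59 ≥ 54 [met]
  Stage 3 is satisfied; the landlord continues to bear the burden.
Stage 4 — burden on landlord; standard: a heightened civil standard (weight is at least 69).
    (g): 96 − 22 = 74 ≥ 69 [met]
  All elements met at the final stage.
With every stage satisfied, the landlord prevails.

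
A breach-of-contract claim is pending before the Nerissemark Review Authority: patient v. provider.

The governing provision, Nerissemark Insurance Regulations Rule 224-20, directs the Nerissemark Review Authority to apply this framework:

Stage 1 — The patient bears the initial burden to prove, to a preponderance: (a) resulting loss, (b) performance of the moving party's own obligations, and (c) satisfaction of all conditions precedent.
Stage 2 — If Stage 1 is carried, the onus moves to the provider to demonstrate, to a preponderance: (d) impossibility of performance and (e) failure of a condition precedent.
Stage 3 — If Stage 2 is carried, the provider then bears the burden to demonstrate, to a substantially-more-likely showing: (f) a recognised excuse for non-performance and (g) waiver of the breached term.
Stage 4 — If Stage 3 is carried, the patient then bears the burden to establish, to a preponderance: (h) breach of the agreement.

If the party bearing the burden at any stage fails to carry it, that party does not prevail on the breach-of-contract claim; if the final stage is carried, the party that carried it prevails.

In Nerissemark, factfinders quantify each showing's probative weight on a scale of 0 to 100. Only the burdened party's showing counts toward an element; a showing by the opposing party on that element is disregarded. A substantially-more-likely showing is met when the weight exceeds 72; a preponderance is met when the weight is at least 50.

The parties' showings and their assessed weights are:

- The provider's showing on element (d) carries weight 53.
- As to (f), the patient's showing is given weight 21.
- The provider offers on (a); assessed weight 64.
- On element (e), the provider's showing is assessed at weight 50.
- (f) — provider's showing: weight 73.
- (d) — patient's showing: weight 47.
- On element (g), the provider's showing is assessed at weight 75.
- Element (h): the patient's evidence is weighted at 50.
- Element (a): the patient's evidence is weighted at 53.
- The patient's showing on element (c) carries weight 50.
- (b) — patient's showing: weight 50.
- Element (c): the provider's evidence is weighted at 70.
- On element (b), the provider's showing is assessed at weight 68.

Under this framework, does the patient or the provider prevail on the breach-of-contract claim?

patient

Stage 1 (patient, a preponderance, weight is at least 50): (a) 53 (provider's 64 disregarded) ≥ 50 — meets; (b) 50 (provider's 68 disregarded) ≥ 50 — meets; (c) 50 (provider's 70 disregarded) ≥ 50 — meets.
  All elements met. The burden passes to the provider.
Stage 2 (provider, a preponderance, weight is at least 50): (d) 53 (patient's 47 disregarded) ≥ 50 — meets; (e) 50 ≥ 50 — meets.
  Stage 2 is satisfied; the provider continues to bear the burden.
Stage 3 (provider, a substantially-more-likely showing, weight exceeds 72): (f) 73 (patient's 21 disregarded) > 72 — meets; (g) 75 > 72 — meets.
  All elements met. The burden passes to the patient.
Stage 4 (patient, a preponderance, weight is at least 50): (h) 50 ≥ 50 — meets.
  Stage 4 carried; the final stage is satisfied.
All stages carried — the patient prevails.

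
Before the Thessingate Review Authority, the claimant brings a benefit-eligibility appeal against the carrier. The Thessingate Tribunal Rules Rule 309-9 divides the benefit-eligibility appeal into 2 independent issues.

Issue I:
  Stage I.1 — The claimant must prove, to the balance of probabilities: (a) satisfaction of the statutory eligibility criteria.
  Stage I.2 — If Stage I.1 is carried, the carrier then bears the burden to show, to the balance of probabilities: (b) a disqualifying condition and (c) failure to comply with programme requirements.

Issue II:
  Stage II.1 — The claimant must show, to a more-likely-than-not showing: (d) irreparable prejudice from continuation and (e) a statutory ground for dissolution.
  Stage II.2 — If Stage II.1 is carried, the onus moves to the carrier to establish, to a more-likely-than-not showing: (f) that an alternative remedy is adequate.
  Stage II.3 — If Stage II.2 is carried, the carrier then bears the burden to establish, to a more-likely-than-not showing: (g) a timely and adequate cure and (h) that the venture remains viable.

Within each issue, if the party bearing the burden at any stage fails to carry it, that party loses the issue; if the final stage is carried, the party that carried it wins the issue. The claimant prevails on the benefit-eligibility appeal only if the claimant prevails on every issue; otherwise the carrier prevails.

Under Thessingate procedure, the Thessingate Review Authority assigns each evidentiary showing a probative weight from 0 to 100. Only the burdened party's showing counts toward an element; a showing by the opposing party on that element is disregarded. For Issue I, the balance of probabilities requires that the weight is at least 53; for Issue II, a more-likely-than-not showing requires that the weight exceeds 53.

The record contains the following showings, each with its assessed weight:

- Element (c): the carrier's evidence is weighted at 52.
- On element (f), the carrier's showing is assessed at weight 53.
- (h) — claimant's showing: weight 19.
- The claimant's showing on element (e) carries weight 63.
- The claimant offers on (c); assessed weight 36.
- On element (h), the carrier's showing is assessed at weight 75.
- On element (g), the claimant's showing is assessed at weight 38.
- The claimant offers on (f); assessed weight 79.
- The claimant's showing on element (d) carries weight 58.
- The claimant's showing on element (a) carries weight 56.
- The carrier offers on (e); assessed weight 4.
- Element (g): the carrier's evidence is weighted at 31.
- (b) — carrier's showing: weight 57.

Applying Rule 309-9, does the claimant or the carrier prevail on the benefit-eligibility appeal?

claimant

— Issue I —
Stage I.1 — burden on claimant; standard: the balance of probabilities (weight is at least 53).
    (a): 56 ≥ 53 [met]
  The claimant carries Stage I.1; the carrier now bears the burden.
Stage I.2 — burden on carrier; standard: the balance of probabilities (weight is at least 53).
    (b): 57 ≥ 53 [met]
    (c): 52 (claimant's 36 disregarded) < 53 [not met]
  The carrier does not carry Stage I.2.
The claimant prevails on this issue.
— Issue II —
At Stage II.1 the claimant must meet a more-likely-than-not showing (weight exceeds 53): on (d) the weight is 58, > 53, so (d) meets the standard; on (e) the weight is 63 (the carrier's 4 is given no effect), > 53, so (e) meets the standard.
  The claimant carries Stage II.1; the carrier now bears the burden.
At Stage II.2 the carrier must meet a more-likely-than-not showing (weight exceeds 53): on (f) the weight is 53 (the claimant's 79 is given no effect), ≤ 53, so (f) does not meet the standard.
  Not every element is met, so the carrier fails to carry Stage II.2.
The claimant prevails on this issue.
Per-issue: Issue I → claimant; Issue II → claimant. The claimant must prevail on every issue; overall, the claimant prevails.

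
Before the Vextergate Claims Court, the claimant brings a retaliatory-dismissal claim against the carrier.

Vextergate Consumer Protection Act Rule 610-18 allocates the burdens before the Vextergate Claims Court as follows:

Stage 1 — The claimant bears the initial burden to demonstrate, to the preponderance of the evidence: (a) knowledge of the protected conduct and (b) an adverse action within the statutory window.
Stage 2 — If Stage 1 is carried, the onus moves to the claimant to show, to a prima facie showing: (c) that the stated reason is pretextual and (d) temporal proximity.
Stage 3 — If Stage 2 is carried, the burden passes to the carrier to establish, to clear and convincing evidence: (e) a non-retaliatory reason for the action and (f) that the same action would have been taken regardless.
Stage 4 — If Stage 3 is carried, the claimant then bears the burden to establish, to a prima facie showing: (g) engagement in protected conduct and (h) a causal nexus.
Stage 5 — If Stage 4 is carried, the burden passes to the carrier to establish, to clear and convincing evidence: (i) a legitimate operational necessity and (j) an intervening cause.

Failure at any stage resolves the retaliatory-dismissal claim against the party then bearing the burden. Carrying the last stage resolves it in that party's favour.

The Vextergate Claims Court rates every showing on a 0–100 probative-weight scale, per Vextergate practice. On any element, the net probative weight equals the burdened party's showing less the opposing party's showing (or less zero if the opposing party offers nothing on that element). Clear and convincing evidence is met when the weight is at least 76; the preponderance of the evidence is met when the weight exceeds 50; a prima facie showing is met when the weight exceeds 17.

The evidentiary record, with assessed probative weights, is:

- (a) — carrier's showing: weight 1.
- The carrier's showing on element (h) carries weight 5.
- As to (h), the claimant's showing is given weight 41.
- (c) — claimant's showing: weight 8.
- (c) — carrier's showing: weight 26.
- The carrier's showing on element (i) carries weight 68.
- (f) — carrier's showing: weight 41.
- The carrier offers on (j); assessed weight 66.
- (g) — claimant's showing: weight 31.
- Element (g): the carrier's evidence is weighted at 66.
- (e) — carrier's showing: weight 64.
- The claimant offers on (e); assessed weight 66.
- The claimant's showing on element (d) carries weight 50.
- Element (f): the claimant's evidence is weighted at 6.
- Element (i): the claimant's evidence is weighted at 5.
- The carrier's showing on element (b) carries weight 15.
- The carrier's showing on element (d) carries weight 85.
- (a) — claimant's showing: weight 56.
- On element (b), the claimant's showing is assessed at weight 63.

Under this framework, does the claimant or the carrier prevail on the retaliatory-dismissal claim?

carrier

Stage 1 (claimant, the preponderance of the evidence, weight exceeds 50): (a) net 56−1=55 > 50 — meets; (b) net 63−15=48 ≤ 50 — fails.
  Not every element is met, so the claimant fails to carry Stage 1.
So the carrier prevails.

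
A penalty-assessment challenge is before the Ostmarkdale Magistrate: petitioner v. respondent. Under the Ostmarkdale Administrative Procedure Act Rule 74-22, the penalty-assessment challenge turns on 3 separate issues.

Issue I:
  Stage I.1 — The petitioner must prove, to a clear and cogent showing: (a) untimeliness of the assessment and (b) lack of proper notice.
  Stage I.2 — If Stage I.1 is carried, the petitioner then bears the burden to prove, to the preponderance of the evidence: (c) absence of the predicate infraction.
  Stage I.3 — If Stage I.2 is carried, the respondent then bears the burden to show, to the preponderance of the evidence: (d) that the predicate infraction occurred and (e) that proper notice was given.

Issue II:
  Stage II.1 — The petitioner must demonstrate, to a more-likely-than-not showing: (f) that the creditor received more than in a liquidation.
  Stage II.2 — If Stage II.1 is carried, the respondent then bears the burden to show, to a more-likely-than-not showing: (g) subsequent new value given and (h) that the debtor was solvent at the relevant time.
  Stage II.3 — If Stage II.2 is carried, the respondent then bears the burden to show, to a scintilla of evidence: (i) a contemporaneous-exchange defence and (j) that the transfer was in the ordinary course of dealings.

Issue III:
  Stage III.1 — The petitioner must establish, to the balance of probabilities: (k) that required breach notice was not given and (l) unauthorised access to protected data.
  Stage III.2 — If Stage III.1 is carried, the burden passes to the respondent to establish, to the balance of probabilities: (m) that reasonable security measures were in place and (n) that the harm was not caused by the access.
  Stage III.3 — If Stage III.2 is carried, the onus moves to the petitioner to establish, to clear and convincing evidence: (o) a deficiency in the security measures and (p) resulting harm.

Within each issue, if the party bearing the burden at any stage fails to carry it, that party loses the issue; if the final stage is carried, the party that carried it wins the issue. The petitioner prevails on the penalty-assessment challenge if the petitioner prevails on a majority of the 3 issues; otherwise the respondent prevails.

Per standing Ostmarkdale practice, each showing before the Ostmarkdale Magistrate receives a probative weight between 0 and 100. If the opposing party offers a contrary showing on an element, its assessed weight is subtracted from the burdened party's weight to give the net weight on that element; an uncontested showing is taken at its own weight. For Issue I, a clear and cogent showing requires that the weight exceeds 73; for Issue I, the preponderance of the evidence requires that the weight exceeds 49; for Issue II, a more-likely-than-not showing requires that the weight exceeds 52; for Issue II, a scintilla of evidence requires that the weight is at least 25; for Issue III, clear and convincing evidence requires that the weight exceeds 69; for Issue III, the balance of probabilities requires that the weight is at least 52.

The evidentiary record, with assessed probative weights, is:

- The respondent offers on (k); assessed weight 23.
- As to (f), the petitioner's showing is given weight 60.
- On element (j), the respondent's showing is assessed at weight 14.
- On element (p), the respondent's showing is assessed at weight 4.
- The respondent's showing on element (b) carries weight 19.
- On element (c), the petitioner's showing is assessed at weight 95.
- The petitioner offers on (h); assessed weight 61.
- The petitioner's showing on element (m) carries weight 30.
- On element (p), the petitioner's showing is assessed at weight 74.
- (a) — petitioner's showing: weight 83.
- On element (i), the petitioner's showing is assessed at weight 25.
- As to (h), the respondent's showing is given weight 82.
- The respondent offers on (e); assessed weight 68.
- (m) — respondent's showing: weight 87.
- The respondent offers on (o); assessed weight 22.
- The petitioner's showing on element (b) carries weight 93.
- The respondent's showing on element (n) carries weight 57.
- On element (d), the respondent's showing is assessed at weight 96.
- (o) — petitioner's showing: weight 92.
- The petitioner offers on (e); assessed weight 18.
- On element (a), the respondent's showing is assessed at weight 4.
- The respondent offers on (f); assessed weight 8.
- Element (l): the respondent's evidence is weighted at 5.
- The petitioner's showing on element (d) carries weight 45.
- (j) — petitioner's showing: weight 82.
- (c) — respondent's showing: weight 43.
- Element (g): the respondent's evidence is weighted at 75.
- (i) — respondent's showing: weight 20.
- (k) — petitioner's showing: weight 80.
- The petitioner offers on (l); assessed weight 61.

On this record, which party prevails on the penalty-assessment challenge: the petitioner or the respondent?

respondent

— Issue I —
Stage I.1 — burden on petitioner; standard: a clear and cogent showing (weight exceeds 73).
    (a): 83 − 4 = 79 > 73 [met]
    (b): 93 − 19 = 74 > 73 [met]
  All elements met. The petitioner retains the burden for Stage I.2.
Stage I.2 — burden on petitioner; standard: the preponderance of the evidence (weight exceeds 49).
    (c): 95 − 43 = 52 > 49 [met]
  Stage I.2 carried; the burden shifts to the respondent.
Stage I.3 — burden on respondent; standard: the preponderance of the evidence (weight exceeds 49).
    (d): 96 − 45 = 51 > 49 [met]
    (e): 68 − 18 = 50 > 49 [met]
  Stage I.3 carried; the final stage is satisfied.
All stages carried — the respondent prevails on this issue.
— Issue II —
Stage II.1 — burden on petitioner; standard: a more-likely-than-not showing (weight exceeds 52).
    (f): 60 − 8 = 52 ≤ 52 [not met]
  The petitioner does not carry Stage II.1.
So the respondent prevails on this issue.
— Issue III —
Stage III.1 (petitioner, the balance of probabilities, weight is at least 52): (k) net 80−23=57 ≥ 52 — meets; (l) net 61−5=56 ≥ 52 — meets.
  All elements met. The burden passes to the respondent.
Stage III.2 (respondent, the balance of probabilities, weight is at least 52): (m) net 87−30=57 ≥ 52 — meets; (n) 57 ≥ 52 — meets.
  Stage III.2 is satisfied; the onus moves to the petitioner.
Stage III.3 (petitioner, clear and convincing evidence, weight exceeds 69): (o) net 92−22=70 > 69 — meets; (p) net 74−4=70 > 69 — meets.
  The petitioner carries the last stage.
All stages carried — the petitioner prevails on this issue.
Per-issue: Issue I → respondent; Issue II → respondent; Issue III → petitioner. The petitioner must prevail on a majority of issues; overall, the respondent prevails.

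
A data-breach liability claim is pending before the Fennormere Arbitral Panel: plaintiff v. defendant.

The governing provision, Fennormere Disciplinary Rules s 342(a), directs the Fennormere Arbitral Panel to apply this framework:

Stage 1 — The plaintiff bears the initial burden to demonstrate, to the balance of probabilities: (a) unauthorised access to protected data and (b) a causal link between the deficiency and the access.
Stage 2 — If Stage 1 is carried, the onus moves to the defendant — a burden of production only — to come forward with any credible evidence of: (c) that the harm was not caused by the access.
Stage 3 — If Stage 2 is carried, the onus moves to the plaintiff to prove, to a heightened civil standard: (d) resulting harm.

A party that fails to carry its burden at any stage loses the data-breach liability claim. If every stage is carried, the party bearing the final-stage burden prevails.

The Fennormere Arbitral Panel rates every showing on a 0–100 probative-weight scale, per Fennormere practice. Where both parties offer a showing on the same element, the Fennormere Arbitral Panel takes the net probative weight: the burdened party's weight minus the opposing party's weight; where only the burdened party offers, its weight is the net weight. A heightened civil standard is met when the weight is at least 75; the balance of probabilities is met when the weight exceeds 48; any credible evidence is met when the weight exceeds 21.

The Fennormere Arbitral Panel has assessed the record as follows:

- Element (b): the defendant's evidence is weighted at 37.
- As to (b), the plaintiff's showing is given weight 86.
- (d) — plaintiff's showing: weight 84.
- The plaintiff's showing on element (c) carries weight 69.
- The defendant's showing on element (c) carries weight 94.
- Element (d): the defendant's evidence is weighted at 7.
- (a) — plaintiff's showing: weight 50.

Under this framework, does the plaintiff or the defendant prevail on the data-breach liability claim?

At Stage 1 the plaintiff must meet the balance of probabilities (weight exceeds 48): on (a) the weight is 50, which does exceed 48, so (a) meets the standard; on (b) the weight is 86 less the opposing 37 gives net 49, > 48, so (b) meets the standard.
  All elements met. The burden passes to the defendant.
At Stage 2 the defendant must meet any credible evidence (weight exceeds 21): on (c) the weight is 94 less the opposing 69 gives net 25, which does exceed 21, so (c) meets the standard.
  Stage 2 carried; the burden shifts to the plaintiff.
At Stage 3 the plaintiff must meet a heightened civil standard (weight is at least 75): on (d) the weight is 84 less the opposing 7 gives net 77, ≥ 75, so (d) meets the standard.
  All elements met at the final stage.
All stages carried — the plaintiff prevails.

plaintiff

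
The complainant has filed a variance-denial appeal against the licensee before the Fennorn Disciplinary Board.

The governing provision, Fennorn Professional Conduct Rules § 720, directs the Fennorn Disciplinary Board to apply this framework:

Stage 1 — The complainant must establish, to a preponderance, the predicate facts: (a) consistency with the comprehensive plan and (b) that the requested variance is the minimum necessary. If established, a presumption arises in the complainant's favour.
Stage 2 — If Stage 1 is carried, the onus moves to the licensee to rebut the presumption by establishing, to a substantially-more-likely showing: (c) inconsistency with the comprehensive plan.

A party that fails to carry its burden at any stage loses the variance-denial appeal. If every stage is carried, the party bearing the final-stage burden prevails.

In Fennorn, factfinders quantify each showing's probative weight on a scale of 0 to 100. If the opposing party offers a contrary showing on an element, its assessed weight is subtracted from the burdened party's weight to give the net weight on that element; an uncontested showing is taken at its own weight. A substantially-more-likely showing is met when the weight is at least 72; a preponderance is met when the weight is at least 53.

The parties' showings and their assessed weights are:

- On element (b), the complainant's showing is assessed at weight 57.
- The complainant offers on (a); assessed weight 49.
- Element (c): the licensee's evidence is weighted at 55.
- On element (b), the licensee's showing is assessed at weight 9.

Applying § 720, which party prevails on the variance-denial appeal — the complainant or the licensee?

Stage 1 (complainant, a preponderance, weight is at least 53): (a) 49 < 53 — fails; (b) net 57−9=48 < 53 — fails.
  Stage 1 not carried; the complainant fails its burden.
So the licensee prevails.

licensee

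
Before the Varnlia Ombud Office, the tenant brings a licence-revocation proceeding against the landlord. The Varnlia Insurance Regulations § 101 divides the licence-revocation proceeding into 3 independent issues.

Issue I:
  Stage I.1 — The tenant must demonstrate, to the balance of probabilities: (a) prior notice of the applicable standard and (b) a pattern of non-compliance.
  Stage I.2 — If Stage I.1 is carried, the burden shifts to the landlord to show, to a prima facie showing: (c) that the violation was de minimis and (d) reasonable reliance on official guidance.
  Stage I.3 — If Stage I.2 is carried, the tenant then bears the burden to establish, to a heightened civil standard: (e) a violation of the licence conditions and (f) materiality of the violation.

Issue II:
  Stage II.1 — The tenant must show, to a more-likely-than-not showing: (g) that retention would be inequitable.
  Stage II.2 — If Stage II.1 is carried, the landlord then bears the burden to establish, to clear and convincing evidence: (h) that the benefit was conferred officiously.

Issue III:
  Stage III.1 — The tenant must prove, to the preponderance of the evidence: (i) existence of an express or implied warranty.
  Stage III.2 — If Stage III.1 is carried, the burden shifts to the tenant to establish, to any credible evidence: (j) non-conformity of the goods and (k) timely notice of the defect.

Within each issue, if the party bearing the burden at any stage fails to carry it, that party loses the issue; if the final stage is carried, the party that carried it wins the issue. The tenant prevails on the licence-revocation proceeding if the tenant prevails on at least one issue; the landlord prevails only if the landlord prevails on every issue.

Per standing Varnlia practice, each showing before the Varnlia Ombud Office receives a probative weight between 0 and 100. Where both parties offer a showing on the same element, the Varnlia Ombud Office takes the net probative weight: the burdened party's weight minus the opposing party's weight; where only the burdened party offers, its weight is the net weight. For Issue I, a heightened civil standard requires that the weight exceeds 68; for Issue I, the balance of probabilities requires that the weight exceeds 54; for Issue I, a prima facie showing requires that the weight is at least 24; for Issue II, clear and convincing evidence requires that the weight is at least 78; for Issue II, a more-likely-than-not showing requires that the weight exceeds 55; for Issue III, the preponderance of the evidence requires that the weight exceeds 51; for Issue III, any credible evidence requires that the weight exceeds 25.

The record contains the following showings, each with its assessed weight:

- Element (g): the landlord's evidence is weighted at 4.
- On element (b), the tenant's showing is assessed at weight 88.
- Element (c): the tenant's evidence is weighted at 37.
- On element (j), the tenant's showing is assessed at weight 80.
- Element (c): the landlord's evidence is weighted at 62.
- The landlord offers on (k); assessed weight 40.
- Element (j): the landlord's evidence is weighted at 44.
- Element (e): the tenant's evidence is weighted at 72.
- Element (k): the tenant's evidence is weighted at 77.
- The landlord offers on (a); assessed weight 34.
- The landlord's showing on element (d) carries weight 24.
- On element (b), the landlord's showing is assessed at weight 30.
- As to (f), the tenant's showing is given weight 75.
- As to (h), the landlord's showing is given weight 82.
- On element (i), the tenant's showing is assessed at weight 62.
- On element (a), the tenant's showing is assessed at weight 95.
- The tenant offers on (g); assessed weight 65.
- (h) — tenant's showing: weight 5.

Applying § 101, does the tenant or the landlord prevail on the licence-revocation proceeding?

— Issue I —
Stage I.1 — burden on tenant; standard: the balance of probabilities (weight exceeds 54).
    (a): 95 − 34 = 61 > 54 [met]
    (b): 88 − 30 = 58 > 54 [met]
  All elements met. The burden passes to the landlord.
Stage I.2 — burden on landlord; standard: a prima facie showing (weight is at least 24).
    (c): 62 − 37 = 25 ≥ 24 [met]
    (d): 24 ≥ 24 [met]
  All elements met. The burden passes to the tenant.
Stage I.3 — burden on tenant; standard: a heightened civil standard (weight exceeds 68).
    (e): 72 > 68 [met]
    (f): 75 > 68 [met]
  All elements met at the final stage.
Every stage carried; the tenant prevails on this issue.
— Issue II —
Stage II.1 — burden on tenant; standard: a more-likely-than-not showing (weight exceeds 55).
    (g): 65 − 4 = 61 > 55 [met]
  Stage II.1 carried; the burden shifts to the landlord.
Stage II.2 — burden on landlord; standard: clear and convincing evidence (weight is at least 78).
    (h): 82 − 5 = 77 < 78 [not met]
  The landlord does not carry Stage II.2.
So the tenant prevails on this issue.
— Issue III —
At Stage III.1 the tenant must meet the preponderance of the evidence (weight exceeds 51): on (i) the weight is 62, which does exceed 51, so (i) meets the standard.
  Stage III.1 is satisfied; the tenant continues to bear the burden.
At Stage III.2 the tenant must meet any credible evidence (weight exceeds 25): on (j) the weight is 80 less the opposing 44 gives net 36, > 25, so (j) meets the standard; on (k) the weight is 77 less the opposing 40 gives net 37, > 25, so (k) meets the standard.
  All elements met at the final stage.
With every stage satisfied, the tenant prevails on this issue.
Per-issue: Issue I → tenant; Issue II → tenant; Issue III → tenant. The tenant must prevail on at least one issue; overall, the tenant prevails.

tenant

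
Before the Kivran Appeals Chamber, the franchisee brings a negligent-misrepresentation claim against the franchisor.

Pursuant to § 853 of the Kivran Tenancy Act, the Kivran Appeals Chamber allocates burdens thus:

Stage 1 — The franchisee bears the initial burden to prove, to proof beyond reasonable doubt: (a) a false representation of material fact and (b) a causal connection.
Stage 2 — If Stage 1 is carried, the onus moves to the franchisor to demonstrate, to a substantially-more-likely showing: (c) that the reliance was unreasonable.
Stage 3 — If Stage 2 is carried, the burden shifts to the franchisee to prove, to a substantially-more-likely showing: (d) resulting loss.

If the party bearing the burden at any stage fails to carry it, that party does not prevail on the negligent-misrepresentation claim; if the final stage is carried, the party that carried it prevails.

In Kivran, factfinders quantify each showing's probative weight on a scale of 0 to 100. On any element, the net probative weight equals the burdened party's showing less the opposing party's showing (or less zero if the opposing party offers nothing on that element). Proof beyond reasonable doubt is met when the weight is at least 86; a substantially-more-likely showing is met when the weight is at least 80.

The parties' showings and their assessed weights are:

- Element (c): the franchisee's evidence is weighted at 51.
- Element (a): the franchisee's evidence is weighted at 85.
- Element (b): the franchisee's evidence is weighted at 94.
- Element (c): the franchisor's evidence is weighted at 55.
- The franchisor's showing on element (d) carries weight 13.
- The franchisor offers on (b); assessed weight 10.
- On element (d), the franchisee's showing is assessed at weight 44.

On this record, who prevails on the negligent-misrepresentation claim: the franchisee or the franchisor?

franchisor

Stage 1 (franchisee, proof beyond reasonable doubt, weight is at least 86): (a) 85 < 86 — fails; (b) net 94−10=84 < 86 — fails.
  The franchisee does not carry Stage 1.
The franchisor prevails.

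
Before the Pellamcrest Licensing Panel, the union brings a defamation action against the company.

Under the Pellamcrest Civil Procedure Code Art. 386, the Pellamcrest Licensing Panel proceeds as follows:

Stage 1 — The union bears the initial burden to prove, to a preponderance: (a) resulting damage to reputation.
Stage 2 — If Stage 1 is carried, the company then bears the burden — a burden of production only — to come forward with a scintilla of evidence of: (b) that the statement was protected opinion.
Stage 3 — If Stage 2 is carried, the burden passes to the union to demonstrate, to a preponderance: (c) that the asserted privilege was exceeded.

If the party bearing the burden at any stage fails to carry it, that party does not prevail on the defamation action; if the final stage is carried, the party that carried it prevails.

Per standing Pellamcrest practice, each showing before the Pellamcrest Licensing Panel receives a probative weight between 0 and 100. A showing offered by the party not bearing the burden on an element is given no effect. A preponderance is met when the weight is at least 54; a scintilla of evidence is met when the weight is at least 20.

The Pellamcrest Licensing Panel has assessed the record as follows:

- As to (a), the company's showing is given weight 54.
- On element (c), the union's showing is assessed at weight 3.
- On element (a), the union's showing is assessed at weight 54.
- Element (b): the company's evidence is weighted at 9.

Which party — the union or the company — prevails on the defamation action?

At Stage 1 the union must meet a preponderance (weight is at least 54): on (a) the weight is 54 (the company's 54 is given no effect), which does reach 54, so (a) meets the standard.
  The union carries Stage 1; the company now bears the burden.
At Stage 2 the company must meet a scintilla of evidence (weight is at least 20): on (b) the weight is 9, which does not reach 20, so (b) does not meet the standard.
  The company does not carry Stage 2.
The union prevails.

union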